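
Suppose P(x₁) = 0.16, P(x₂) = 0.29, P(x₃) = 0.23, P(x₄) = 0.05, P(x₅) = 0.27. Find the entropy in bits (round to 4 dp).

H = −Σ pᵢ log₂ pᵢ.
−0.16·log₂(0.16) = 0.4230
−0.29·log₂(0.29) = 0.5179
−0.23·log₂(0.23) = 0.4877
−0.05·log₂(0.05) = 0.2161
−0.27·log₂(0.27) = 0.5100
Sum ≈ 2.1547 → 2.1547 bits.

2.1547 bits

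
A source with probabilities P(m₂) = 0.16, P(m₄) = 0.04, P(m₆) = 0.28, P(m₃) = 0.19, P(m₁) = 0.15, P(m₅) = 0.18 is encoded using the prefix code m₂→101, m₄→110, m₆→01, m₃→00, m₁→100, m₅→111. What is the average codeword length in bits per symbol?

L̄ = Σ pᵢ·ℓᵢ = 0.16·3 + 0.04·3 + 0.28·2 + 0.19·2 + 0.15·3 + 0.18·3 = 2.53 bits/symbol.

2.53 bits/symbol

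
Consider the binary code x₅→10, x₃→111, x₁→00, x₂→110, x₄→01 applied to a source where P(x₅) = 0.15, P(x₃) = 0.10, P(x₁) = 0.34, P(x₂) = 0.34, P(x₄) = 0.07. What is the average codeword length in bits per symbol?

2.44 bits/symbol

L̄ = Σ pᵢ·ℓᵢ = 0.15·2 + 0.10·3 + 0.34·2 + 0.34·3 + 0.07·2 = 2.44 bits/symbol.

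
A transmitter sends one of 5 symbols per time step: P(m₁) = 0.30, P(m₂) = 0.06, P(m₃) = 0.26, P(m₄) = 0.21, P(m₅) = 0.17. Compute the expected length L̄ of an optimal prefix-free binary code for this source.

Repeatedly combine the two least-probable nodes; the expected code length is the sum of the merged weights.
merge 3/50 + 17/100 → 23/100
merge 21/100 + 23/100 → 11/25
merge 13/50 + 3/10 → 14/25
merge 11/25 + 14/25 → 1
L = 23/100 + 11/25 + 14/25 + 1 = 223/100 = 2.23 bits/symbol.

2.23 bits/symbol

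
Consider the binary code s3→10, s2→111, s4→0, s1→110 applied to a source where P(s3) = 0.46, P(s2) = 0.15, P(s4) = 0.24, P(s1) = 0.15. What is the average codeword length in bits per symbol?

L̄ = Σ pᵢ·ℓᵢ = 0.46·2 + 0.15·3 + 0.24·1 + 0.15·3 = 2.06 bits/symbol.

2.06 bits/symbol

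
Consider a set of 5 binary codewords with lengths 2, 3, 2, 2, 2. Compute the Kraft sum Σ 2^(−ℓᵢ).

1.125

With common denominator 2^3 = 8: Σ 2^(−ℓᵢ) = 2/8 + 1/8 + 2/8 + 2/8 + 2/8 = 9/8 = 1.125.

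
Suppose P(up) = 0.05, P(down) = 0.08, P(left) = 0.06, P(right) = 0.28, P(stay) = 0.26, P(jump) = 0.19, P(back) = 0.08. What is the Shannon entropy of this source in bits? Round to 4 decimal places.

H = −Σ pᵢ log₂ pᵢ.
−0.05·log₂(0.05) = 0.2161
−0.08·log₂(0.08) = 0.2915
−0.06·log₂(0.06) = 0.2435
−0.28·log₂(0.28) = 0.5142
−0.26·log₂(0.26) = 0.5053
−0.19·log₂(0.19) = 0.4552
−0.08·log₂(0.08) = 0.2915
Sum ≈ 2.5174 → 2.5174 bits.

2.5174 bits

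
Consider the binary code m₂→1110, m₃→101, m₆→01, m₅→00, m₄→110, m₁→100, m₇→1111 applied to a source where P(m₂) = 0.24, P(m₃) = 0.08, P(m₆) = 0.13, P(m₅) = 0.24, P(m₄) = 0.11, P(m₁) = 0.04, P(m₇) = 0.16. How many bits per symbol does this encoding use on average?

3.03 bits/symbol

L̄ = Σ pᵢ·ℓᵢ = 0.24·4 + 0.08·3 + 0.13·2 + 0.24·2 + 0.11·3 + 0.04·3 + 0.16·4 = 3.03 bits/symbol.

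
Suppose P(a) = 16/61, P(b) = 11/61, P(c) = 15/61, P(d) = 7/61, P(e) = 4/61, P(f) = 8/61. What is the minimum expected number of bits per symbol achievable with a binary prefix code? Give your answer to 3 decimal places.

2.492 bits/symbol

Repeatedly combine the two least-probable nodes; the expected code length is the sum of the merged weights.
merge 4/61 + 7/61 → 11/61
merge 8/61 + 11/61 → 19/61
merge 11/61 + 15/61 → 26/61
merge 16/61 + 19/61 → 35/61
merge 26/61 + 35/61 → 1
L = 11/61 + 19/61 + 26/61 + 35/61 + 1 = 152/61 ≈ 2.492 bits/symbol.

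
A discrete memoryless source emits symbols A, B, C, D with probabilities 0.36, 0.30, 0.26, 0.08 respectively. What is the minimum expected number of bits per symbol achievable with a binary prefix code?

Repeatedly combine the two least-probable nodes; the expected code length is the sum of the merged weights.
merge 2/25 + 13/50 → 17/50
merge 3/10 + 17/50 → 16/25
merge 9/25 + 16/25 → 1
L = 17/50 + 16/25 + 1 = 99/50 = 1.98 bits/symbol.

1.98 bits/symbol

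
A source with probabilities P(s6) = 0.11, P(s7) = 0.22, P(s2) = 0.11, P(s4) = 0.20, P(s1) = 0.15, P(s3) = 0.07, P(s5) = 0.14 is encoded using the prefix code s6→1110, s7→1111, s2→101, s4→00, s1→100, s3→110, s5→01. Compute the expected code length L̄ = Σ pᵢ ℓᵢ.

2.99 bits/symbol

L̄ = Σ pᵢ·ℓᵢ = 0.11·4 + 0.22·4 + 0.11·3 + 0.20·2 + 0.15·3 + 0.07·3 + 0.14·2 = 2.99 bits/symbol.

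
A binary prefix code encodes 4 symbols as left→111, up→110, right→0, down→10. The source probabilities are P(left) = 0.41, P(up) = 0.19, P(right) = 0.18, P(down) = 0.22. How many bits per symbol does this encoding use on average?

L̄ = Σ pᵢ·ℓᵢ = 0.41·3 + 0.19·3 + 0.18·1 + 0.22·2 = 2.42 bits/symbol.

2.42 bits/symbol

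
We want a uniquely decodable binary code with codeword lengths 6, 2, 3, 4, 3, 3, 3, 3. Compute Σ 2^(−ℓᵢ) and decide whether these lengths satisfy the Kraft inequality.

0.953125; yes

With common denominator 2^6 = 64: Σ 2^(−ℓᵢ) = 1/64 + 16/64 + 8/64 + 4/64 + 8/64 + 8/64 + 8/64 + 8/64 = 61/64 = 0.953125.
Kraft's inequality requires Σ ≤ 1; here Σ = 0.953125 ≤ 1, so such a prefix code exists.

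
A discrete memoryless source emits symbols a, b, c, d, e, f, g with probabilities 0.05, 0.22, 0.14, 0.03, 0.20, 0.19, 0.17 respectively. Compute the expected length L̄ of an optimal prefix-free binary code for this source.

Repeatedly combine the two least-probable nodes; the expected code length is the sum of the merged weights.
merge 3/100 + 1/20 → 2/25
merge 2/25 + 7/50 → 11/50
merge 17/100 + 19/100 → 9/25
merge 1/5 + 11/50 → 21/50
merge 11/50 + 9/25 → 29/50
merge 21/50 + 29/50 → 1
L = 2/25 + 11/50 + 9/25 + 21/50 + 29/50 + 1 = 133/50 = 2.66 bits/symbol.

2.66 bits/symbol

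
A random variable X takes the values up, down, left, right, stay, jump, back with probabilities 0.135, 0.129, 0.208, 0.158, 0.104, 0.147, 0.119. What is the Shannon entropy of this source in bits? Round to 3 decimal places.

H = −Σ pᵢ log₂ pᵢ.
−0.135·log₂(0.135) = 0.3900
−0.129·log₂(0.129) = 0.3811
−0.208·log₂(0.208) = 0.4712
−0.158·log₂(0.158) = 0.4206
−0.104·log₂(0.104) = 0.3396
−0.147·log₂(0.147) = 0.4066
−0.119·log₂(0.119) = 0.3654
Sum ≈ 2.7746 → 2.775 bits.

2.775 bits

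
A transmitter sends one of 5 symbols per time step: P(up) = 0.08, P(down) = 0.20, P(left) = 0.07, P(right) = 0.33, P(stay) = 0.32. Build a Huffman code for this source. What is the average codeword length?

Repeatedly combine the two least-probable nodes; the expected code length is the sum of the merged weights.
merge 7/100 + 2/25 → 3/20
merge 3/20 + 1/5 → 7/20
merge 8/25 + 33/100 → 13/20
merge 7/20 + 13/20 → 1
L = 3/20 + 7/20 + 13/20 + 1 = 43/20 = 2.15 bits/symbol.

2.15 bits/symbol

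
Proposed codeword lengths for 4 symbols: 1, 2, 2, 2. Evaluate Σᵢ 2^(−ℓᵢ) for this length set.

With common denominator 2^2 = 4: Σ 2^(−ℓᵢ) = 2/4 + 1/4 + 1/4 + 1/4 = 5/4 = 1.25.

1.25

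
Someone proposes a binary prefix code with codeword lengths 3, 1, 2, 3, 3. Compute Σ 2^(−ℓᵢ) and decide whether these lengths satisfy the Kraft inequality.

With common denominator 2^3 = 8: Σ 2^(−ℓᵢ) = 1/8 + 4/8 + 2/8 + 1/8 + 1/8 = 9/8 = 1.125.
Kraft's inequality requires Σ ≤ 1; here Σ = 1.125 > 1, so no such prefix code exists.

1.125; no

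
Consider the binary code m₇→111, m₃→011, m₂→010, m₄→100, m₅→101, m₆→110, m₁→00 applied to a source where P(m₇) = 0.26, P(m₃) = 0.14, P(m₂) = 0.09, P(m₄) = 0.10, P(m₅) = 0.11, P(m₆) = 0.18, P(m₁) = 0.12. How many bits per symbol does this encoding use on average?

2.88 bits/symbol

L̄ = Σ pᵢ·ℓᵢ = 0.26·3 + 0.14·3 + 0.09·3 + 0.10·3 + 0.11·3 + 0.18·3 + 0.12·2 = 2.88 bits/symbol.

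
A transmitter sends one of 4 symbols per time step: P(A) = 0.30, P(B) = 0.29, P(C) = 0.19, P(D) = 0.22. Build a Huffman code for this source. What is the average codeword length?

2 bits/symbol

Repeatedly combine the two least-probable nodes; the expected code length is the sum of the merged weights.
merge 19/100 + 11/50 → 41/100
merge 29/100 + 3/10 → 59/100
merge 41/100 + 59/100 → 1
L = 41/100 + 59/100 + 1 = 2 bits/symbol.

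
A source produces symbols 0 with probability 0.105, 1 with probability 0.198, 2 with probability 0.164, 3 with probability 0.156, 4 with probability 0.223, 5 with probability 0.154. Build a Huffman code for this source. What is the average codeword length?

2.579 bits/symbol

Repeatedly combine the two least-probable nodes; the expected code length is the sum of the merged weights.
merge 21/200 + 77/500 → 259/1000
merge 39/250 + 41/250 → 8/25
merge 99/500 + 223/1000 → 421/1000
merge 259/1000 + 8/25 → 579/1000
merge 421/1000 + 579/1000 → 1
L = 259/1000 + 8/25 + 421/1000 + 579/1000 + 1 = 2579/1000 = 2.579 bits/symbol.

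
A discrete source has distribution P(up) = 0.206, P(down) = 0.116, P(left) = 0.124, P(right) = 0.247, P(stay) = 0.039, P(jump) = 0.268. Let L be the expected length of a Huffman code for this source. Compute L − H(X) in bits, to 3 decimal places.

Entropy H = −Σ p log₂ p ≈ 2.3934 bits.
Huffman merges: 39/1000+29/250→31/200; 31/250+31/200→279/1000; 103/500+247/1000→453/1000; 67/250+279/1000→547/1000; 453/1000+547/1000→1. L = 1217/500 ≈ 2.4340.
L − H = 2.4340 − 2.3934 = 0.041 bits.

0.041 bits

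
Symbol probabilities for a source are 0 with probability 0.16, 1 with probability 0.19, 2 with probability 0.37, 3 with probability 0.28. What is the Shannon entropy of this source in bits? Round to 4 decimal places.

1.9232 bits

H = −Σ pᵢ log₂ pᵢ.
−0.16·log₂(0.16) = 0.4230
−0.19·log₂(0.19) = 0.4552
−0.37·log₂(0.37) = 0.5307
−0.28·log₂(0.28) = 0.5142
Sum ≈ 1.9232 → 1.9232 bits.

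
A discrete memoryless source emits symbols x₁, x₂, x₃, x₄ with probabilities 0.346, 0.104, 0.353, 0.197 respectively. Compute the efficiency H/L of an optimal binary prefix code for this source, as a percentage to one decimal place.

Entropy H = −Σ p log₂ p ≈ 1.8614 bits.
Huffman merges: 13/125+197/1000→301/1000; 301/1000+173/500→647/1000; 353/1000+647/1000→1. L = 487/250 ≈ 1.9480.
Efficiency = H/L = 1.8614/1.9480 = 95.6%.

95.6%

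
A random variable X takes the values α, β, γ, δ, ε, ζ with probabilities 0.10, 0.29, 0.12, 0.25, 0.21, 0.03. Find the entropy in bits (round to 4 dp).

2.3418 bits

H = −Σ pᵢ log₂ pᵢ.
−0.10·log₂(0.10) = 0.3322
−0.29·log₂(0.29) = 0.5179
−0.12·log₂(0.12) = 0.3671
−0.25·log₂(0.25) = 0.5000
−0.21·log₂(0.21) = 0.4728
−0.03·log₂(0.03) = 0.1518
Sum ≈ 2.3418 → 2.3418 bits.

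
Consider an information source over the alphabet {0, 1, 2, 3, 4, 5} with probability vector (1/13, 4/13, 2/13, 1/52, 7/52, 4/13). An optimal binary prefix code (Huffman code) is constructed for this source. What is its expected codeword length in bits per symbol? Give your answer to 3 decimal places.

Repeatedly combine the two least-probable nodes; the expected code length is the sum of the merged weights.
merge 1/52 + 1/13 → 5/52
merge 5/52 + 7/52 → 3/13
merge 2/13 + 3/13 → 5/13
merge 4/13 + 4/13 → 8/13
merge 5/13 + 8/13 → 1
L = 5/52 + 3/13 + 5/13 + 8/13 + 1 = 121/52 ≈ 2.327 bits/symbol.

2.327 bits/symbol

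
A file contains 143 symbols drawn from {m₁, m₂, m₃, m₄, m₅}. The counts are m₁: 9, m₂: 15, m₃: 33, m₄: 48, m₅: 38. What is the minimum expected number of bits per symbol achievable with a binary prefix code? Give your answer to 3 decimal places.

Probabilities are the counts divided by 143.
Repeatedly combine the two least-probable nodes; the expected code length is the sum of the merged weights.
merge 9/143 + 15/143 → 24/143
merge 24/143 + 3/13 → 57/143
merge 38/143 + 48/143 → 86/143
merge 57/143 + 86/143 → 1
L = 24/143 + 57/143 + 86/143 + 1 = 310/143 ≈ 2.168 bits/symbol.

2.168 bits/symbol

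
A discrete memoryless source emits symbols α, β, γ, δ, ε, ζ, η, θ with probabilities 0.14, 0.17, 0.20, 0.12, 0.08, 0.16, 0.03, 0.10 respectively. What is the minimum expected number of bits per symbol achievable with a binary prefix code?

2.91 bits/symbol

Repeatedly combine the two least-probable nodes; the expected code length is the sum of the merged weights.
merge 3/100 + 2/25 → 11/100
merge 1/10 + 11/100 → 21/100
merge 3/25 + 7/50 → 13/50
merge 4/25 + 17/100 → 33/100
merge 1/5 + 21/100 → 41/100
merge 13/50 + 33/100 → 59/100
merge 41/100 + 59/100 → 1
L = 11/100 + 21/100 + 13/50 + 33/100 + 41/100 + 59/100 + 1 = 291/100 = 2.91 bits/symbol.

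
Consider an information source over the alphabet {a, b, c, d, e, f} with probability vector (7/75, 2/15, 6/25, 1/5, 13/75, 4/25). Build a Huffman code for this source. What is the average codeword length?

Repeatedly combine the two least-probable nodes; the expected code length is the sum of the merged weights.
merge 7/75 + 2/15 → 17/75
merge 4/25 + 13/75 → 1/3
merge 1/5 + 17/75 → 32/75
merge 6/25 + 1/3 → 43/75
merge 32/75 + 43/75 → 1
L = 17/75 + 1/3 + 32/75 + 43/75 + 1 = 64/25 = 2.56 bits/symbol.

2.56 bits/symbol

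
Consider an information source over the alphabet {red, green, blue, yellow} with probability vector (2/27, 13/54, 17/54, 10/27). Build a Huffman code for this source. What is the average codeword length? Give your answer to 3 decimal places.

1.944 bits/symbol

Repeatedly combine the two least-probable nodes; the expected code length is the sum of the merged weights.
merge 2/27 + 13/54 → 17/54
merge 17/54 + 17/54 → 17/27
merge 10/27 + 17/27 → 1
L = 17/54 + 17/27 + 1 = 35/18 ≈ 1.944 bits/symbol.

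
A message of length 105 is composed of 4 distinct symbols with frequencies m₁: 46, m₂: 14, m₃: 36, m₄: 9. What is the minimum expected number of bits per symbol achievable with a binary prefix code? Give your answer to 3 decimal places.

Probabilities are the counts divided by 105.
Repeatedly combine the two least-probable nodes; the expected code length is the sum of the merged weights.
merge 3/35 + 2/15 → 23/105
merge 23/105 + 12/35 → 59/105
merge 46/105 + 59/105 → 1
L = 23/105 + 59/105 + 1 = 187/105 ≈ 1.781 bits/symbol.

1.781 bits/symbol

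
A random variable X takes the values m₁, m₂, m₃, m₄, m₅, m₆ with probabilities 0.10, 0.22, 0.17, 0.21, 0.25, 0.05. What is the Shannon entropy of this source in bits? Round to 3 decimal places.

H = −Σ pᵢ log₂ pᵢ.
−0.10·log₂(0.10) = 0.3322
−0.22·log₂(0.22) = 0.4806
−0.17·log₂(0.17) = 0.4346
−0.21·log₂(0.21) = 0.4728
−0.25·log₂(0.25) = 0.5000
−0.05·log₂(0.05) = 0.2161
Sum ≈ 2.4363 → 2.436 bits.

2.436 bits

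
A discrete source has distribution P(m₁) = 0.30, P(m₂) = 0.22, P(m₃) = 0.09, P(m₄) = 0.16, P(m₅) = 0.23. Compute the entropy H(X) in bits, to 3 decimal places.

2.225 bits

H = −Σ pᵢ log₂ pᵢ.
−0.30·log₂(0.30) = 0.5211
−0.22·log₂(0.22) = 0.4806
−0.09·log₂(0.09) = 0.3127
−0.16·log₂(0.16) = 0.4230
−0.23·log₂(0.23) = 0.4877
Sum ≈ 2.2250 → 2.225 bits.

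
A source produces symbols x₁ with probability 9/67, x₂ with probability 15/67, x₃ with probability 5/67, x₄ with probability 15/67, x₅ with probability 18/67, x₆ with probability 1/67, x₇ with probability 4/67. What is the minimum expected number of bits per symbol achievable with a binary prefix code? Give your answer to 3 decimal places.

Repeatedly combine the two least-probable nodes; the expected code length is the sum of the merged weights.
merge 1/67 + 4/67 → 5/67
merge 5/67 + 5/67 → 10/67
merge 9/67 + 10/67 → 19/67
merge 15/67 + 15/67 → 30/67
merge 18/67 + 19/67 → 37/67
merge 30/67 + 37/67 → 1
L = 5/67 + 10/67 + 19/67 + 30/67 + 37/67 + 1 = 168/67 ≈ 2.507 bits/symbol.

2.507 bits/symbol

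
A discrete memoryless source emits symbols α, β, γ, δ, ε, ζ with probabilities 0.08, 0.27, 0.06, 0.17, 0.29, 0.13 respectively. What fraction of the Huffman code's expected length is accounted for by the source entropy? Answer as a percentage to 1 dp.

98.8%

Entropy H = −Σ p log₂ p ≈ 2.3802 bits.
Huffman merges: 3/50+2/25→7/50; 13/100+7/50→27/100; 17/100+27/100→11/25; 27/100+29/100→14/25; 11/25+14/25→1. L = 241/100 ≈ 2.4100.
Efficiency = H/L = 2.3802/2.4100 = 98.8%.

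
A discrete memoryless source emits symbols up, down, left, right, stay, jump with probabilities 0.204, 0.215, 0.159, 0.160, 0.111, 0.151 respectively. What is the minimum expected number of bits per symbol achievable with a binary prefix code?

2.581 bits/symbol

Repeatedly combine the two least-probable nodes; the expected code length is the sum of the merged weights.
merge 111/1000 + 151/1000 → 131/500
merge 159/1000 + 4/25 → 319/1000
merge 51/250 + 43/200 → 419/1000
merge 131/500 + 319/1000 → 581/1000
merge 419/1000 + 581/1000 → 1
L = 131/500 + 319/1000 + 419/1000 + 581/1000 + 1 = 2581/1000 = 2.581 bits/symbol.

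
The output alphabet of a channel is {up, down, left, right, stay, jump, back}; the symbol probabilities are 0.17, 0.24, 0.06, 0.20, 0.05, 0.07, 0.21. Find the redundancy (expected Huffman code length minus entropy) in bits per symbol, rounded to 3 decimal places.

0.046 bits

Entropy H = −Σ p log₂ p ≈ 2.5941 bits.
Huffman merges: 1/20+3/50→11/100; 7/100+11/100→9/50; 17/100+9/50→7/20; 1/5+21/100→41/100; 6/25+7/20→59/100; 41/100+59/100→1. L = 66/25 ≈ 2.6400.
L − H = 2.6400 − 2.5941 = 0.046 bits.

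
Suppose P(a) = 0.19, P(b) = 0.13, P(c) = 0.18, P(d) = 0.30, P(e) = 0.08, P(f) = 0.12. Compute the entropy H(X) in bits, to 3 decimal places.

2.463 bits

H = −Σ pᵢ log₂ pᵢ.
−0.19·log₂(0.19) = 0.4552
−0.13·log₂(0.13) = 0.3826
−0.18·log₂(0.18) = 0.4453
−0.30·log₂(0.30) = 0.5211
−0.08·log₂(0.08) = 0.2915
−0.12·log₂(0.12) = 0.3671
Sum ≈ 2.4628 → 2.463 bits.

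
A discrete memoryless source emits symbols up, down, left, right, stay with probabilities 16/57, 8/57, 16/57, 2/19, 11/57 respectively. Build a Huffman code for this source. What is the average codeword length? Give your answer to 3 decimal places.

2.246 bits/symbol

Repeatedly combine the two least-probable nodes; the expected code length is the sum of the merged weights.
merge 2/19 + 8/57 → 14/57
merge 11/57 + 14/57 → 25/57
merge 16/57 + 16/57 → 32/57
merge 25/57 + 32/57 → 1
L = 14/57 + 25/57 + 32/57 + 1 = 128/57 ≈ 2.246 bits/symbol.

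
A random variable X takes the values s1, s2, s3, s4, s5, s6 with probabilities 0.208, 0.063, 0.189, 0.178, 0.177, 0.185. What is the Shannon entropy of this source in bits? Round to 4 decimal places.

H = −Σ pᵢ log₂ pᵢ.
−0.208·log₂(0.208) = 0.4712
−0.063·log₂(0.063) = 0.2513
−0.189·log₂(0.189) = 0.4543
−0.178·log₂(0.178) = 0.4432
−0.177·log₂(0.177) = 0.4422
−0.185·log₂(0.185) = 0.4504
Sum ≈ 2.5125 → 2.5125 bits.

2.5125 bits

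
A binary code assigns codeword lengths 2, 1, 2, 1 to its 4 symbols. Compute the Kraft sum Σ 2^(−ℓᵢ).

With common denominator 2^2 = 4: Σ 2^(−ℓᵢ) = 1/4 + 2/4 + 1/4 + 2/4 = 6/4 = 1.5.

1.5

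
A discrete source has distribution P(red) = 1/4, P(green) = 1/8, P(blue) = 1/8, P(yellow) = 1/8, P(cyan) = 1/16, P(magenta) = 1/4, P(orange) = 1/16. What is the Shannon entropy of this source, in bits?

Each probability is a power of 1/2, so log₂(1/p) is an integer.
H = Σ p·log₂(1/p) = 1/4·2 + 1/8·3 + 1/8·3 + 1/8·3 + 1/16·4 + 1/4·2 + 1/16·4 = 2.625 bits.

2.625 bits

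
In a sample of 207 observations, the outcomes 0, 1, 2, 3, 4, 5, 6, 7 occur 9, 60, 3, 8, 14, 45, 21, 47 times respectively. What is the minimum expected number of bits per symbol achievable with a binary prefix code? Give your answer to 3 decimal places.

Probabilities are the counts divided by 207.
Repeatedly combine the two least-probable nodes; the expected code length is the sum of the merged weights.
merge 1/69 + 8/207 → 11/207
merge 1/23 + 11/207 → 20/207
merge 14/207 + 20/207 → 34/207
merge 7/69 + 34/207 → 55/207
merge 5/23 + 47/207 → 4/9
merge 55/207 + 20/69 → 5/9
merge 4/9 + 5/9 → 1
L = 11/207 + 20/207 + 34/207 + 55/207 + 4/9 + 5/9 + 1 = 178/69 ≈ 2.580 bits/symbol.

2.580 bits/symbol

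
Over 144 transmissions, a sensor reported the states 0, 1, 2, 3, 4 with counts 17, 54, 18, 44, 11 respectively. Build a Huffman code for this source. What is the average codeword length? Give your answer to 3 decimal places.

2.139 bits/symbol

Probabilities are the counts divided by 144.
Repeatedly combine the two least-probable nodes; the expected code length is the sum of the merged weights.
merge 11/144 + 17/144 → 7/36
merge 1/8 + 7/36 → 23/72
merge 11/36 + 23/72 → 5/8
merge 3/8 + 5/8 → 1
L = 7/36 + 23/72 + 5/8 + 1 = 77/36 ≈ 2.139 bits/symbol.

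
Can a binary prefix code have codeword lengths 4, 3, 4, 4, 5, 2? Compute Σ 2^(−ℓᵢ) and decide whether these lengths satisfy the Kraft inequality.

With common denominator 2^5 = 32: Σ 2^(−ℓᵢ) = 2/32 + 4/32 + 2/32 + 2/32 + 1/32 + 8/32 = 19/32 = 0.59375.
Kraft's inequality requires Σ ≤ 1; here Σ = 0.59375 ≤ 1, so such a prefix code exists.

0.59375; yes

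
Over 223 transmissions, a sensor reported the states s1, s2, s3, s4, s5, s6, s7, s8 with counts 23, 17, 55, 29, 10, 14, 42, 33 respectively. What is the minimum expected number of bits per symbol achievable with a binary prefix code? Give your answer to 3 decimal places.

2.852 bits/symbol

Probabilities are the counts divided by 223.
Repeatedly combine the two least-probable nodes; the expected code length is the sum of the merged weights.
merge 10/223 + 14/223 → 24/223
merge 17/223 + 23/223 → 40/223
merge 24/223 + 29/223 → 53/223
merge 33/223 + 40/223 → 73/223
merge 42/223 + 53/223 → 95/223
merge 55/223 + 73/223 → 128/223
merge 95/223 + 128/223 → 1
L = 24/223 + 40/223 + 53/223 + 73/223 + 95/223 + 128/223 + 1 = 636/223 ≈ 2.852 bits/symbol.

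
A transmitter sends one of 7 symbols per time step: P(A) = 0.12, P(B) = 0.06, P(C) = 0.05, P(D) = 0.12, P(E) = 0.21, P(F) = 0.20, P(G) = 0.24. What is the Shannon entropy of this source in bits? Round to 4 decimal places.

H = −Σ pᵢ log₂ pᵢ.
−0.12·log₂(0.12) = 0.3671
−0.06·log₂(0.06) = 0.2435
−0.05·log₂(0.05) = 0.2161
−0.12·log₂(0.12) = 0.3671
−0.21·log₂(0.21) = 0.4728
−0.20·log₂(0.20) = 0.4644
−0.24·log₂(0.24) = 0.4941
Sum ≈ 2.6251 → 2.6251 bits.

2.6251 bits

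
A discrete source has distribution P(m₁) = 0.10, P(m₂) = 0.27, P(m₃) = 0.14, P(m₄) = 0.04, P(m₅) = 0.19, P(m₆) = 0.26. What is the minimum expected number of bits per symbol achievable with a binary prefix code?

Repeatedly combine the two least-probable nodes; the expected code length is the sum of the merged weights.
merge 1/25 + 1/10 → 7/50
merge 7/50 + 7/50 → 7/25
merge 19/100 + 13/50 → 9/20
merge 27/100 + 7/25 → 11/20
merge 9/20 + 11/20 → 1
L = 7/50 + 7/25 + 9/20 + 11/20 + 1 = 121/50 = 2.42 bits/symbol.

2.42 bits/symbol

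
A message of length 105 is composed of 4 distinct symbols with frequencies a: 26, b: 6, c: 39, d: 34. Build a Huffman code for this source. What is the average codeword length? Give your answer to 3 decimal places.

Probabilities are the counts divided by 105.
Repeatedly combine the two least-probable nodes; the expected code length is the sum of the merged weights.
merge 2/35 + 26/105 → 32/105
merge 32/105 + 34/105 → 22/35
merge 13/35 + 22/35 → 1
L = 32/105 + 22/35 + 1 = 29/15 ≈ 1.933 bits/symbol.

1.933 bits/symbol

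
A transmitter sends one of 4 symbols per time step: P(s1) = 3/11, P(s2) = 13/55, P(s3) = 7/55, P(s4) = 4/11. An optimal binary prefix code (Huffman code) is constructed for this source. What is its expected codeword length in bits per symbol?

2 bits/symbol

Repeatedly combine the two least-probable nodes; the expected code length is the sum of the merged weights.
merge 7/55 + 13/55 → 4/11
merge 3/11 + 4/11 → 7/11
merge 4/11 + 7/11 → 1
L = 4/11 + 7/11 + 1 = 2 bits/symbol.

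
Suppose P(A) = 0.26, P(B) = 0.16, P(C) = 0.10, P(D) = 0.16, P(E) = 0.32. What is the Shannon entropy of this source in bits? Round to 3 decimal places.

H = −Σ pᵢ log₂ pᵢ.
−0.26·log₂(0.26) = 0.5053
−0.16·log₂(0.16) = 0.4230
−0.10·log₂(0.10) = 0.3322
−0.16·log₂(0.16) = 0.4230
−0.32·log₂(0.32) = 0.5260
Sum ≈ 2.2095 → 2.210 bits.

2.210 bits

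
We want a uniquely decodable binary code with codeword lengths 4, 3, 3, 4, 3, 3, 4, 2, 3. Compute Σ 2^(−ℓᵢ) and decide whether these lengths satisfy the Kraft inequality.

1.0625; no

With common denominator 2^4 = 16: Σ 2^(−ℓᵢ) = 1/16 + 2/16 + 2/16 + 1/16 + 2/16 + 2/16 + 1/16 + 4/16 + 2/16 = 17/16 = 1.0625.
Kraft's inequality requires Σ ≤ 1; here Σ = 1.0625 > 1, so no such prefix code exists.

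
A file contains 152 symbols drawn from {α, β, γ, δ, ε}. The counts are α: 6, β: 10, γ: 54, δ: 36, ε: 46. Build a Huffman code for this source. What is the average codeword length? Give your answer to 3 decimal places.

2.092 bits/symbol

Probabilities are the counts divided by 152.
Repeatedly combine the two least-probable nodes; the expected code length is the sum of the merged weights.
merge 3/76 + 5/76 → 2/19
merge 2/19 + 9/38 → 13/38
merge 23/76 + 13/38 → 49/76
merge 27/76 + 49/76 → 1
L = 2/19 + 13/38 + 49/76 + 1 = 159/76 ≈ 2.092 bits/symbol.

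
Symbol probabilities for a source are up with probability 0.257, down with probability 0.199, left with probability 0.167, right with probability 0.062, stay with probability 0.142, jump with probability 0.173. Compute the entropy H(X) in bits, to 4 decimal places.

2.4850 bits

H = −Σ pᵢ log₂ pᵢ.
−0.257·log₂(0.257) = 0.5038
−0.199·log₂(0.199) = 0.4635
−0.167·log₂(0.167) = 0.4312
−0.062·log₂(0.062) = 0.2487
−0.142·log₂(0.142) = 0.3999
−0.173·log₂(0.173) = 0.4379
Sum ≈ 2.4850 → 2.4850 bits.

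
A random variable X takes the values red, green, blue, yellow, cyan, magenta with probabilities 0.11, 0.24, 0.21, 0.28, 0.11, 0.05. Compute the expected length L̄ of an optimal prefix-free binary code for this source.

2.43 bits/symbol

Repeatedly combine the two least-probable nodes; the expected code length is the sum of the merged weights.
merge 1/20 + 11/100 → 4/25
merge 11/100 + 4/25 → 27/100
merge 21/100 + 6/25 → 9/20
merge 27/100 + 7/25 → 11/20
merge 9/20 + 11/20 → 1
L = 4/25 + 27/100 + 9/20 + 11/20 + 1 = 243/100 = 2.43 bits/symbol.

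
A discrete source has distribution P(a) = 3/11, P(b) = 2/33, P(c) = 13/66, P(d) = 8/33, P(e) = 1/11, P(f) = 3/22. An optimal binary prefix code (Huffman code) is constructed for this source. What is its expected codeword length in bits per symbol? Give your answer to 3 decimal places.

Repeatedly combine the two least-probable nodes; the expected code length is the sum of the merged weights.
merge 2/33 + 1/11 → 5/33
merge 3/22 + 5/33 → 19/66
merge 13/66 + 8/33 → 29/66
merge 3/11 + 19/66 → 37/66
merge 29/66 + 37/66 → 1
L = 5/33 + 19/66 + 29/66 + 37/66 + 1 = 161/66 ≈ 2.439 bits/symbol.

2.439 bits/symbol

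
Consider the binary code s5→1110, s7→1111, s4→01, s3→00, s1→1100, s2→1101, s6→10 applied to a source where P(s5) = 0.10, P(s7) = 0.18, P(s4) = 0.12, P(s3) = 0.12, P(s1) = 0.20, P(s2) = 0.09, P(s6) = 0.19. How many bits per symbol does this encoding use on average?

3.14 bits/symbol

L̄ = Σ pᵢ·ℓᵢ = 0.10·4 + 0.18·4 + 0.12·2 + 0.12·2 + 0.20·4 + 0.09·4 + 0.19·2 = 3.14 bits/symbol.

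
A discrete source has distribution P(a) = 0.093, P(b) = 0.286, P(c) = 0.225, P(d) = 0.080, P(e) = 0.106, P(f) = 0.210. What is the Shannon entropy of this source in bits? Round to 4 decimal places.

H = −Σ pᵢ log₂ pᵢ.
−0.093·log₂(0.093) = 0.3187
−0.286·log₂(0.286) = 0.5165
−0.225·log₂(0.225) = 0.4842
−0.080·log₂(0.080) = 0.2915
−0.106·log₂(0.106) = 0.3432
−0.210·log₂(0.210) = 0.4728
Sum ≈ 2.4269 → 2.4269 bits.

2.4269 bits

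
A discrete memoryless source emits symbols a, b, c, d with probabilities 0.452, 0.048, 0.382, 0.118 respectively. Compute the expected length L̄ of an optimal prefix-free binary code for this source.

Repeatedly combine the two least-probable nodes; the expected code length is the sum of the merged weights.
merge 6/125 + 59/500 → 83/500
merge 83/500 + 191/500 → 137/250
merge 113/250 + 137/250 → 1
L = 83/500 + 137/250 + 1 = 857/500 = 1.714 bits/symbol.

1.714 bits/symbol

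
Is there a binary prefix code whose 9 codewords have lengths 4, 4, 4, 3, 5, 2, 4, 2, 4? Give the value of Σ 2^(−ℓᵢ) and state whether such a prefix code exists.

0.96875; yes

With common denominator 2^5 = 32: Σ 2^(−ℓᵢ) = 2/32 + 2/32 + 2/32 + 4/32 + 1/32 + 8/32 + 2/32 + 8/32 + 2/32 = 31/32 = 0.96875.
Kraft's inequality requires Σ ≤ 1; here Σ = 0.96875 ≤ 1, so such a prefix code exists.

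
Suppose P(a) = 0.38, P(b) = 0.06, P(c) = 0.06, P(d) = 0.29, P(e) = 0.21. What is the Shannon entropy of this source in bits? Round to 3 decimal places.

2.008 bits

H = −Σ pᵢ log₂ pᵢ.
−0.38·log₂(0.38) = 0.5305
−0.06·log₂(0.06) = 0.2435
−0.06·log₂(0.06) = 0.2435
−0.29·log₂(0.29) = 0.5179
−0.21·log₂(0.21) = 0.4728
Sum ≈ 2.0082 → 2.008 bits.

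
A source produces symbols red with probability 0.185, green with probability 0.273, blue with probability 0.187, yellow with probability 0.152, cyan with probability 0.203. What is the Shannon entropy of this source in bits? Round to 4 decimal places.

H = −Σ pᵢ log₂ pᵢ.
−0.185·log₂(0.185) = 0.4504
−0.273·log₂(0.273) = 0.5113
−0.187·log₂(0.187) = 0.4523
−0.152·log₂(0.152) = 0.4131
−0.203·log₂(0.203) = 0.4670
Sum ≈ 2.2941 → 2.2941 bits.

2.2941 bits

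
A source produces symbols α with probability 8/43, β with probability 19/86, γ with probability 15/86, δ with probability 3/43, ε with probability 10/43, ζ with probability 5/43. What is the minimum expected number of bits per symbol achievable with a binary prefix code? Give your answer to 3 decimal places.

2.547 bits/symbol

Repeatedly combine the two least-probable nodes; the expected code length is the sum of the merged weights.
merge 3/43 + 5/43 → 8/43
merge 15/86 + 8/43 → 31/86
merge 8/43 + 19/86 → 35/86
merge 10/43 + 31/86 → 51/86
merge 35/86 + 51/86 → 1
L = 8/43 + 31/86 + 35/86 + 51/86 + 1 = 219/86 ≈ 2.547 bits/symbol.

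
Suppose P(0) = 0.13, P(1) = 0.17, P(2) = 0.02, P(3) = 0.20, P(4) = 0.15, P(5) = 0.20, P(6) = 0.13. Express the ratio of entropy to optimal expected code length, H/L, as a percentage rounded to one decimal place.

Entropy H = −Σ p log₂ p ≈ 2.6521 bits.
Huffman merges: 1/50+13/100→3/20; 13/100+3/20→7/25; 3/20+17/100→8/25; 1/5+1/5→2/5; 7/25+8/25→3/5; 2/5+3/5→1. L = 11/4 ≈ 2.7500.
Efficiency = H/L = 2.6521/2.7500 = 96.4%.

96.4%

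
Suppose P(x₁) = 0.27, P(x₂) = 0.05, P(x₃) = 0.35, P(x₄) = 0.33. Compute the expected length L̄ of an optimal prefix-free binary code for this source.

1.97 bits/symbol

Repeatedly combine the two least-probable nodes; the expected code length is the sum of the merged weights.
merge 1/20 + 27/100 → 8/25
merge 8/25 + 33/100 → 13/20
merge 7/20 + 13/20 → 1
L = 8/25 + 13/20 + 1 = 197/100 = 1.97 bits/symbol.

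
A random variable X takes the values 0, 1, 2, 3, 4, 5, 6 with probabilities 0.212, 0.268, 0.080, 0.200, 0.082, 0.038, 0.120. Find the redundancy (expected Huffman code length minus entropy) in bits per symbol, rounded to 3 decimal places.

0.056 bits

Entropy H = −Σ p log₂ p ≈ 2.5817 bits.
Huffman merges: 19/500+2/25→59/500; 41/500+59/500→1/5; 3/25+1/5→8/25; 1/5+53/250→103/250; 67/250+8/25→147/250; 103/250+147/250→1. L = 1319/500 ≈ 2.6380.
L − H = 2.6380 − 2.5817 = 0.056 bits.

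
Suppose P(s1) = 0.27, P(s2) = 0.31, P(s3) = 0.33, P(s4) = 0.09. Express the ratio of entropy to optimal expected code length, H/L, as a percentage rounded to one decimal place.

93.7%

Entropy H = −Σ p log₂ p ≈ 1.8743 bits.
Huffman merges: 9/100+27/100→9/25; 31/100+33/100→16/25; 9/25+16/25→1. L = 2 ≈ 2.0000.
Efficiency = H/L = 1.8743/2.0000 = 93.7%.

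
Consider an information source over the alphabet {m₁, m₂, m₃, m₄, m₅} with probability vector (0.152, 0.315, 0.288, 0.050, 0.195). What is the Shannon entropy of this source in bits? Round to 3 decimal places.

H = −Σ pᵢ log₂ pᵢ.
−0.152·log₂(0.152) = 0.4131
−0.315·log₂(0.315) = 0.5250
−0.288·log₂(0.288) = 0.5172
−0.050·log₂(0.050) = 0.2161
−0.195·log₂(0.195) = 0.4599
Sum ≈ 2.1313 → 2.131 bits.

2.131 bits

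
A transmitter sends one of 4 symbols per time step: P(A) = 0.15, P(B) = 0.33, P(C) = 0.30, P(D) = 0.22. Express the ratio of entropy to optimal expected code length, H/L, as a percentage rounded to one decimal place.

97.0%

Entropy H = −Σ p log₂ p ≈ 1.9400 bits.
Huffman merges: 3/20+11/50→37/100; 3/10+33/100→63/100; 37/100+63/100→1. L = 2 ≈ 2.0000.
Efficiency = H/L = 1.9400/2.0000 = 97.0%.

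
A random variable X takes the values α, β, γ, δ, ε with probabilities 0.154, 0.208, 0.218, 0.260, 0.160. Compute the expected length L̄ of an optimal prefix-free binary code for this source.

2.314 bits/symbol

Repeatedly combine the two least-probable nodes; the expected code length is the sum of the merged weights.
merge 77/500 + 4/25 → 157/500
merge 26/125 + 109/500 → 213/500
merge 13/50 + 157/500 → 287/500
merge 213/500 + 287/500 → 1
L = 157/500 + 213/500 + 287/500 + 1 = 1157/500 = 2.314 bits/symbol.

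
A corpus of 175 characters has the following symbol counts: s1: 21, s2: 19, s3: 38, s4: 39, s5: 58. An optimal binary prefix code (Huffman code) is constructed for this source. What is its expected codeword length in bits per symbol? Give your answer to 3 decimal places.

2.229 bits/symbol

Probabilities are the counts divided by 175.
Repeatedly combine the two least-probable nodes; the expected code length is the sum of the merged weights.
merge 19/175 + 3/25 → 8/35
merge 38/175 + 39/175 → 11/25
merge 8/35 + 58/175 → 14/25
merge 11/25 + 14/25 → 1
L = 8/35 + 11/25 + 14/25 + 1 = 78/35 ≈ 2.229 bits/symbol.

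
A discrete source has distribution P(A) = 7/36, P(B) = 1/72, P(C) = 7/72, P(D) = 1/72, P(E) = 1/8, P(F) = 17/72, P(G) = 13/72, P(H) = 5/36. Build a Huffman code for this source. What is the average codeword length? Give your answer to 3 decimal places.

Repeatedly combine the two least-probable nodes; the expected code length is the sum of the merged weights.
merge 1/72 + 1/72 → 1/36
merge 1/36 + 7/72 → 1/8
merge 1/8 + 1/8 → 1/4
merge 5/36 + 13/72 → 23/72
merge 7/36 + 17/72 → 31/72
merge 1/4 + 23/72 → 41/72
merge 31/72 + 41/72 → 1
L = 1/36 + 1/8 + 1/4 + 23/72 + 31/72 + 41/72 + 1 = 49/18 ≈ 2.722 bits/symbol.

2.722 bits/symbol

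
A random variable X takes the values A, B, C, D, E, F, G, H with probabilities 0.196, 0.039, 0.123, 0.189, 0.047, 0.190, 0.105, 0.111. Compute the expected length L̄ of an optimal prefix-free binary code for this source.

2.89 bits/symbol

Repeatedly combine the two least-probable nodes; the expected code length is the sum of the merged weights.
merge 39/1000 + 47/1000 → 43/500
merge 43/500 + 21/200 → 191/1000
merge 111/1000 + 123/1000 → 117/500
merge 189/1000 + 19/100 → 379/1000
merge 191/1000 + 49/250 → 387/1000
merge 117/500 + 379/1000 → 613/1000
merge 387/1000 + 613/1000 → 1
L = 43/500 + 191/1000 + 117/500 + 379/1000 + 387/1000 + 613/1000 + 1 = 289/100 = 2.89 bits/symbol.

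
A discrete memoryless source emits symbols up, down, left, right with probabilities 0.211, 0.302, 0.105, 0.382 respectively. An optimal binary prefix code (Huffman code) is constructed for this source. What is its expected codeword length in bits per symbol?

Repeatedly combine the two least-probable nodes; the expected code length is the sum of the merged weights.
merge 21/200 + 211/1000 → 79/250
merge 151/500 + 79/250 → 309/500
merge 191/500 + 309/500 → 1
L = 79/250 + 309/500 + 1 = 967/500 = 1.934 bits/symbol.

1.934 bits/symbol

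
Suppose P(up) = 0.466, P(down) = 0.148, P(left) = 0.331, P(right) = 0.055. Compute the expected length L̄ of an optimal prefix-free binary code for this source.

1.737 bits/symbol

Repeatedly combine the two least-probable nodes; the expected code length is the sum of the merged weights.
merge 11/200 + 37/250 → 203/1000
merge 203/1000 + 331/1000 → 267/500
merge 233/500 + 267/500 → 1
L = 203/1000 + 267/500 + 1 = 1737/1000 = 1.737 bits/symbol.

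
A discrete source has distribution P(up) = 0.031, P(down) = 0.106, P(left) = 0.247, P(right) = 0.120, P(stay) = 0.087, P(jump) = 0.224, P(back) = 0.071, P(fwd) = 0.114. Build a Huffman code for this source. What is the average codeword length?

Repeatedly combine the two least-probable nodes; the expected code length is the sum of the merged weights.
merge 31/1000 + 71/1000 → 51/500
merge 87/1000 + 51/500 → 189/1000
merge 53/500 + 57/500 → 11/50
merge 3/25 + 189/1000 → 309/1000
merge 11/50 + 28/125 → 111/250
merge 247/1000 + 309/1000 → 139/250
merge 111/250 + 139/250 → 1
L = 51/500 + 189/1000 + 11/50 + 309/1000 + 111/250 + 139/250 + 1 = 141/50 = 2.82 bits/symbol.

2.82 bits/symbol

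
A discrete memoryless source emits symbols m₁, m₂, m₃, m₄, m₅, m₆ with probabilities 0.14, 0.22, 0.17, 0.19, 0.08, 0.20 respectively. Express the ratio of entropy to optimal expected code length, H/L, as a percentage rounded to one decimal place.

Entropy H = −Σ p log₂ p ≈ 2.5234 bits.
Huffman merges: 2/25+7/50→11/50; 17/100+19/100→9/25; 1/5+11/50→21/50; 11/50+9/25→29/50; 21/50+29/50→1. L = 129/50 ≈ 2.5800.
Efficiency = H/L = 2.5234/2.5800 = 97.8%.

97.8%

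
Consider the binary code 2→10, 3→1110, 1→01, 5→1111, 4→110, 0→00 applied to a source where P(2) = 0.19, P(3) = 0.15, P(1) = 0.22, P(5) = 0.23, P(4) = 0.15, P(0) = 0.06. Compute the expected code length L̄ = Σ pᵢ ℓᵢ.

2.91 bits/symbol

L̄ = Σ pᵢ·ℓᵢ = 0.19·2 + 0.15·4 + 0.22·2 + 0.23·4 + 0.15·3 + 0.06·2 = 2.91 bits/symbol.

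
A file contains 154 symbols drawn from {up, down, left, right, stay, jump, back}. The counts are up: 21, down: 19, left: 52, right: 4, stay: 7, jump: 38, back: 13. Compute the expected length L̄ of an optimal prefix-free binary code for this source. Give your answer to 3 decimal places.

2.487 bits/symbol

Probabilities are the counts divided by 154.
Repeatedly combine the two least-probable nodes; the expected code length is the sum of the merged weights.
merge 2/77 + 1/22 → 1/14
merge 1/14 + 13/154 → 12/77
merge 19/154 + 3/22 → 20/77
merge 12/77 + 19/77 → 31/77
merge 20/77 + 26/77 → 46/77
merge 31/77 + 46/77 → 1
L = 1/14 + 12/77 + 20/77 + 31/77 + 46/77 + 1 = 383/154 ≈ 2.487 bits/symbol.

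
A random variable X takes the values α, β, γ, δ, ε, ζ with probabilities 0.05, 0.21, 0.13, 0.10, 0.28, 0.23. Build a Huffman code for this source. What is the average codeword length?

Repeatedly combine the two least-probable nodes; the expected code length is the sum of the merged weights.
merge 1/20 + 1/10 → 3/20
merge 13/100 + 3/20 → 7/25
merge 21/100 + 23/100 → 11/25
merge 7/25 + 7/25 → 14/25
merge 11/25 + 14/25 → 1
L = 3/20 + 7/25 + 11/25 + 14/25 + 1 = 243/100 = 2.43 bits/symbol.

2.43 bits/symbol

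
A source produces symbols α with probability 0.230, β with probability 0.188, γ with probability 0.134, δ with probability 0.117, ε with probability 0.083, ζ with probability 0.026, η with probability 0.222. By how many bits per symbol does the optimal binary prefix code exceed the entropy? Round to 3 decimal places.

Entropy H = −Σ p log₂ p ≈ 2.6087 bits.
Huffman merges: 13/500+83/1000→109/1000; 109/1000+117/1000→113/500; 67/500+47/250→161/500; 111/500+113/500→56/125; 23/100+161/500→69/125; 56/125+69/125→1. L = 2657/1000 ≈ 2.6570.
L − H = 2.6570 − 2.6087 = 0.048 bits.

0.048 bits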